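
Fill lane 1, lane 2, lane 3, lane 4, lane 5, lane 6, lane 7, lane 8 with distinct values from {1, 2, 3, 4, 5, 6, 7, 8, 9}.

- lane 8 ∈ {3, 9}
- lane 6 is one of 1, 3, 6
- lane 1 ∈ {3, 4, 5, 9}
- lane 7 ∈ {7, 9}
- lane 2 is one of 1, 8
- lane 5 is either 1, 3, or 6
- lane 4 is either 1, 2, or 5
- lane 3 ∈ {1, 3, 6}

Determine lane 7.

7

lane 3, lane 5, lane 6 share exactly the 3 values {1, 3, 6}; by pigeonhole those values go to them, so strike 1, 3, 6 from lane 1, lane 2, lane 4, lane 8.
lane 2 must be 8 (only option left).
lane 8 must be 9 (only option left). Remove 9 from lane 1, lane 7.
So lane 7 = 7.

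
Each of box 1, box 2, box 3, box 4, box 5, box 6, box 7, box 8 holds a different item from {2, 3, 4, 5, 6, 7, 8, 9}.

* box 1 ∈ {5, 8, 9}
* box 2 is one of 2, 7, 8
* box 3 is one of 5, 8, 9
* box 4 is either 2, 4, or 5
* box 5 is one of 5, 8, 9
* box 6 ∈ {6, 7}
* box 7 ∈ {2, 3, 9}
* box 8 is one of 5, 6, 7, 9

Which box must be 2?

The 8 variables together cover exactly {2, 3, 4, 5, 6, 7, 8, 9} — 8 values for 8 variables — and 3 appears only in box 7's list, so box 7 = 3.
Among the 7 still-open variables, 4 fits only box 4 (and all 7 values in {2, 4, 5, 6, 7, 8, 9} must be used), so box 4 = 4.
The 6 still-open variables together cover exactly {2, 5, 6, 7, 8, 9} — 6 values for 6 variables — and 2 appears only in box 2's list, so box 2 = 2.

box 2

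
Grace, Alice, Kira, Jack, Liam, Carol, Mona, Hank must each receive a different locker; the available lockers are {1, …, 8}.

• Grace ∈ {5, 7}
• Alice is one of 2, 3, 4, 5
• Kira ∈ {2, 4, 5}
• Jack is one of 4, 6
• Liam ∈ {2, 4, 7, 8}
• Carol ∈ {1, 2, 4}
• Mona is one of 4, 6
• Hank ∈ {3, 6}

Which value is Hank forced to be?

The 8 variables draw from only 8 values {1, 2, 3, 4, 5, 6, 7, 8}, so each is used; only Carol can be 1, hence Carol = 1.
The 7 still-open variables together cover exactly {2, 3, 4, 5, 6, 7, 8} — 7 values for 7 variables — and 8 appears only in Liam's list, so Liam = 8.
The 6 still-open variables draw from only 6 values {2, 3, 4, 5, 6, 7}, so each is used; only Grace can be 7, hence Grace = 7.
Jack and Mona between them cover only {4, 6} — a naked pair. Remove those values from Alice, Kira, Hank.
So Hank = 3.

3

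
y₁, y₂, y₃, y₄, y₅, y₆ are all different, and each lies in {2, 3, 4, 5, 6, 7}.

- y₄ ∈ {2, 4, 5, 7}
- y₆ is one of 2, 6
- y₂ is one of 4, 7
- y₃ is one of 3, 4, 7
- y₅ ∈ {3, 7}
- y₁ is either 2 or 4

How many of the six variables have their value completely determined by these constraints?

The 6 variables together cover exactly {2, 3, 4, 5, 6, 7} — 6 values for 6 variables — and 5 appears only in y₄'s list, so y₄ = 5.
The 5 still-open variables together cover exactly {2, 3, 4, 6, 7} — 5 values for 5 variables — and 6 appears only in y₆'s list, so y₆ = 6.
Among the 4 still-open variables, 2 fits only y₁ (and all 4 values in {2, 3, 4, 7} must be used), so y₁ = 2.
Determined: y₁=2, y₄=5, y₆=6. The other variables each still have more than one consistent value. That makes 3.

3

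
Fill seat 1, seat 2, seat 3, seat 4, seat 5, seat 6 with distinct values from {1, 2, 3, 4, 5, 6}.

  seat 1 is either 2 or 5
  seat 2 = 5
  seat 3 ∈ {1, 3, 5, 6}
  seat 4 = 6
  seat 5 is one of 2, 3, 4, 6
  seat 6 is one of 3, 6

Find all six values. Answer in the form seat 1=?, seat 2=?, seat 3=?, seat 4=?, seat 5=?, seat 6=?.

seat 1=2, seat 2=5, seat 3=1, seat 4=6, seat 5=4, seat 6=3

seat 2's domain is down to {5}, so seat 2 = 5. Remove 5 from seat 1, seat 3.
seat 4 must be 6 (only option left). Strike 6 from seat 3, seat 5, seat 6.
That leaves seat 6 = 3. Remove 3 from seat 3, seat 5.
seat 1 has just one choice, so seat 1 = 2. Eliminate 2 elsewhere: seat 5.
That leaves seat 3 = 1.
seat 5 has just one choice, so seat 5 = 4.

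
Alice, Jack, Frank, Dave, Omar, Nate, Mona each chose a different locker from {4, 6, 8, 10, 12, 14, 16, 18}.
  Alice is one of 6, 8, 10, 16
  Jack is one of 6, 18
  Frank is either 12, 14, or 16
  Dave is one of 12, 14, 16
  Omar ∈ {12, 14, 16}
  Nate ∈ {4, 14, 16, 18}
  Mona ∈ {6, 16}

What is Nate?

Frank, Dave, Omar between them cover only {12, 14, 16} — a naked triple. Remove those values from Alice, Nate, Mona.
That leaves Mona = 6. So Alice, Jack can't be 6.
That leaves Jack = 18. Remove 18 from Nate.
So Nate = 4.

4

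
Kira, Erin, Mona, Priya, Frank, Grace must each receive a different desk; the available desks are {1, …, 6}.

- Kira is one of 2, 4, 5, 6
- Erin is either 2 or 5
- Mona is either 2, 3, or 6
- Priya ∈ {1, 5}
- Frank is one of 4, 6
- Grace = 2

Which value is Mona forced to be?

Grace's domain is down to {2}, so Grace = 2. Eliminate 2 elsewhere: Kira, Erin, Mona.
Erin must be 5 (only option left). Eliminate 5 elsewhere: Kira, Priya.
Priya has just one choice, so Priya = 1.
Among the 3 still-open variables, 3 fits only Mona (and all 3 values in {3, 4, 6} must be used), so Mona = 3.

3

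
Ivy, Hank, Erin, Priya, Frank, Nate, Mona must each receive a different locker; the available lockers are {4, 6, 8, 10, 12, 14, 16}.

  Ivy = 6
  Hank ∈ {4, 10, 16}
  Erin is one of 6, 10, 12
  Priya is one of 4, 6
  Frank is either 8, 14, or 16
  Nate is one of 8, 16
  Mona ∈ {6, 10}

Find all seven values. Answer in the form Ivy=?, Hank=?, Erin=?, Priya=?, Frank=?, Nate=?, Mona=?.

Ivy=6, Hank=16, Erin=12, Priya=4, Frank=14, Nate=8, Mona=10

Ivy's domain is down to {6}, so Ivy = 6. So Erin, Priya, Mona can't be 6.
Priya has just one choice, so Priya = 4. So Hank can't be 4.
Mona must be 10 (only option left). Eliminate 10 elsewhere: Hank, Erin.
Hank's domain is down to {16}, so Hank = 16. Strike 16 from Frank, Nate.
Erin has just one choice, so Erin = 12.
That leaves Nate = 8. Strike 8 from Frank.
Frank must be 14 (only option left).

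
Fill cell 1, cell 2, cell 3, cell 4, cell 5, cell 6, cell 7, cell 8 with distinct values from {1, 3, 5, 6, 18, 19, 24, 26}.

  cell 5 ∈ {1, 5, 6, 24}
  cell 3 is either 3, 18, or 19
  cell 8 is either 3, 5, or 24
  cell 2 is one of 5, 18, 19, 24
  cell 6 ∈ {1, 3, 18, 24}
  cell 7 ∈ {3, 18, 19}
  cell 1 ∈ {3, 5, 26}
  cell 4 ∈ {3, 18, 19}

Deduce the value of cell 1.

The 8 variables together cover exactly {1, 3, 5, 6, 18, 19, 24, 26} — 8 values for 8 variables — and 6 appears only in cell 5's list, so cell 5 = 6.
The 7 still-open variables together cover exactly {1, 3, 5, 18, 19, 24, 26} — 7 values for 7 variables — and 1 appears only in cell 6's list, so cell 6 = 1.
The 6 still-open variables together cover exactly {3, 5, 18, 19, 24, 26} — 6 values for 6 variables — and 26 appears only in cell 1's list, so cell 1 = 26.

26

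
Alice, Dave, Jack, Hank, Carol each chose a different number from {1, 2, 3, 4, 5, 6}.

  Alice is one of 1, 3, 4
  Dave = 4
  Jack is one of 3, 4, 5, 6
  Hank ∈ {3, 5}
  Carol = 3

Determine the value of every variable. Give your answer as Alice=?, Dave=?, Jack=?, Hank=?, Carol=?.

Dave's domain is down to {4}, so Dave = 4. Eliminate 4 elsewhere: Alice, Jack.
Carol's domain is down to {3}, so Carol = 3. Eliminate 3 elsewhere: Alice, Jack, Hank.
Alice's domain is down to {1}, so Alice = 1.
Hank must be 5 (only option left). So Jack can't be 5.
Jack's domain is down to {6}, so Jack = 6.

Alice=1, Dave=4, Jack=6, Hank=5, Carol=3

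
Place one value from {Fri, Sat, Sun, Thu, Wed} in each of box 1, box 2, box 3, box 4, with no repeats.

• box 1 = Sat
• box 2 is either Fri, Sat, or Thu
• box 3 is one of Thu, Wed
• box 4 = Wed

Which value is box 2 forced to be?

box 1 must be Sat (only option left). Strike Sat from box 2.
box 4 must be Wed (only option left). Eliminate Wed elsewhere: box 3.
box 3 must be Thu (only option left). Strike Thu from box 2.
So box 2 = Fri.

Fri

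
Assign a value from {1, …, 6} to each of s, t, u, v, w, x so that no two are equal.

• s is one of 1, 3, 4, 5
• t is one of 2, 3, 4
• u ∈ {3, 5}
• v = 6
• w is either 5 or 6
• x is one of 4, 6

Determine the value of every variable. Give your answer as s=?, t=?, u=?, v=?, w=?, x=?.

s=1, t=2, u=3, v=6, w=5, x=4

v's domain is down to {6}, so v = 6. Remove 6 from w, x.
w's domain is down to {5}, so w = 5. Remove 5 from s, u.
That leaves x = 4. So s, t can't be 4.
u has just one choice, so u = 3. Remove 3 from s, t.
s must be 1 (only option left).
t's domain is down to {2}, so t = 2.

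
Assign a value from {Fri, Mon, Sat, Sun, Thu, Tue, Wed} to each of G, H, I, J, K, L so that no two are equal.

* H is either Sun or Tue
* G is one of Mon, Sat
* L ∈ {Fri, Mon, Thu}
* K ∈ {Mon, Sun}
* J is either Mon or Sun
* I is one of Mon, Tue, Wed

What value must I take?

Wed

J and K share exactly the 2 values {Mon, Sun}; by pigeonhole those values go to them, so strike Mon, Sun from G, H, I, L.
That leaves G = Sat.
H's domain is down to {Tue}, so H = Tue. Strike Tue from I.
So I = Wed.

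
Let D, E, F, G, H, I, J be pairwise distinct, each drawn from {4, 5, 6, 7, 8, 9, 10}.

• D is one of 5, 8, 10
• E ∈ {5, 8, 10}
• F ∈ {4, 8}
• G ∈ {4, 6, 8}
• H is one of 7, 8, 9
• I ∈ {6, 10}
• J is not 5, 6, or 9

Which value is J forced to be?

The 7 variables together cover exactly {4, 5, 6, 7, 8, 9, 10} — 7 values for 7 variables — and 9 appears only in H's list, so H = 9.
Among the 6 still-open variables, 7 fits only J (and all 6 values in {4, 5, 6, 7, 8, 10} must be used), so J = 7.

7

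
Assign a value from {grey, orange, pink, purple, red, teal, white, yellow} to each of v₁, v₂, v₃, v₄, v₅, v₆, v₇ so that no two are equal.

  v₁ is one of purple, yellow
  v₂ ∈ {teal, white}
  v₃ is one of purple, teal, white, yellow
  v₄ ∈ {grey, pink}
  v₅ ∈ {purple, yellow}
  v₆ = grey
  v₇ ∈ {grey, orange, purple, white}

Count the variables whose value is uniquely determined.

v₆ has just one choice, so v₆ = grey. Eliminate grey elsewhere: v₄, v₇.
That leaves v₄ = pink.
The 5 still-open variables together cover exactly {orange, purple, teal, white, yellow} — 5 values for 5 variables — and orange appears only in v₇'s list, so v₇ = orange.
The 2 variables v₁ and v₅ are confined to {purple, yellow}, which locks those values in; drop them from v₃.
Determined: v₄=pink, v₆=grey, v₇=orange. The other variables each still have more than one consistent value. That makes 3.

3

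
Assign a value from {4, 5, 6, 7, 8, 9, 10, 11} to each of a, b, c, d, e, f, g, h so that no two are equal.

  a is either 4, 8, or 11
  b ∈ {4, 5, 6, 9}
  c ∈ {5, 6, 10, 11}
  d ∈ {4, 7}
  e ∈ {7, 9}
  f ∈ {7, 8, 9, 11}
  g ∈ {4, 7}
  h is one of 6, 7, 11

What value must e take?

The 8 variables draw from only 8 values {4, 5, 6, 7, 8, 9, 10, 11}, so each is used; only c can be 10, hence c = 10.
The 7 still-open variables draw from only 7 values {4, 5, 6, 7, 8, 9, 11}, so each is used; only b can be 5, hence b = 5.
Among the 6 still-open variables, 6 fits only h (and all 6 values in {4, 6, 7, 8, 9, 11} must be used), so h = 6.
d and g share exactly the 2 values {4, 7}; by pigeonhole those values go to them, so strike 4, 7 from a, e, f.
So e = 9.

9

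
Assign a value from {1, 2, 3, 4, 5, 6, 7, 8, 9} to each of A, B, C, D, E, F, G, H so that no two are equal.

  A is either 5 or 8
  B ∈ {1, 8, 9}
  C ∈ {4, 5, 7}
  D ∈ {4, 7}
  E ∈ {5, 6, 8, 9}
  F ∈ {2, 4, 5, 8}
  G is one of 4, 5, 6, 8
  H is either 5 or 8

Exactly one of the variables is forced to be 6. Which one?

The 8 variables together cover exactly {1, 2, 4, 5, 6, 7, 8, 9} — 8 values for 8 variables — and 1 appears only in B's list, so B = 1.
The 7 still-open variables together cover exactly {2, 4, 5, 6, 7, 8, 9} — 7 values for 7 variables — and 2 appears only in F's list, so F = 2.
Among the 6 still-open variables, 9 fits only E (and all 6 values in {4, 5, 6, 7, 8, 9} must be used), so E = 9.
Among the 5 still-open variables, 6 fits only G (and all 5 values in {4, 5, 6, 7, 8} must be used), so G = 6.

G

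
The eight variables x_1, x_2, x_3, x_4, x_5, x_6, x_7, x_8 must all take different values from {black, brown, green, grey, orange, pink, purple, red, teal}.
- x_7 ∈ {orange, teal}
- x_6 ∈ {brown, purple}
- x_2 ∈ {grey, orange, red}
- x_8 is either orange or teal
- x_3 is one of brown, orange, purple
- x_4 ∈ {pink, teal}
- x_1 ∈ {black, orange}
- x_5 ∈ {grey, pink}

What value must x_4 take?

The 8 variables draw from only 8 values {black, brown, grey, orange, pink, purple, red, teal}, so each is used; only x_1 can be black, hence x_1 = black.
The 7 still-open variables together cover exactly {brown, grey, orange, pink, purple, red, teal} — 7 values for 7 variables — and red appears only in x_2's list, so x_2 = red.
The 6 still-open variables draw from only 6 values {brown, grey, orange, pink, purple, teal}, so each is used; only x_5 can be grey, hence x_5 = grey.
The 5 still-open variables together cover exactly {brown, orange, pink, purple, teal} — 5 values for 5 variables — and pink appears only in x_4's list, so x_4 = pink.

pink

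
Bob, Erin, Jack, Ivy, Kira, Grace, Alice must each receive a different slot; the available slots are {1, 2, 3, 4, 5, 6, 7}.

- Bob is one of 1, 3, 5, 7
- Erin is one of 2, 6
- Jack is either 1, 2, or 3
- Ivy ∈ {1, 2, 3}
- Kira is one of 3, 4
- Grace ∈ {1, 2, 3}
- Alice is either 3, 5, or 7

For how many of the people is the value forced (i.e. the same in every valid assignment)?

2

The 7 variables draw from only 7 values {1, 2, 3, 4, 5, 6, 7}, so each is used; only Kira can be 4, hence Kira = 4.
The 6 still-open variables together cover exactly {1, 2, 3, 5, 6, 7} — 6 values for 6 variables — and 6 appears only in Erin's list, so Erin = 6.
Jack, Ivy, Grace between them cover only {1, 2, 3} — a naked triple. Remove those values from Bob, Alice.
Determined: Erin=6, Kira=4. The other people each still have more than one consistent value. That makes 2.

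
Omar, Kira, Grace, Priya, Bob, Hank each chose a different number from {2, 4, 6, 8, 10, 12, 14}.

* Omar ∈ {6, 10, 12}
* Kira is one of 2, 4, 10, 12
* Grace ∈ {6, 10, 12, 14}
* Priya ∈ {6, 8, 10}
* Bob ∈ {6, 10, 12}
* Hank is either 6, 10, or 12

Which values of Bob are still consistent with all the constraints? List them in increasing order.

Omar, Bob, Hank between them cover only {6, 10, 12} — a naked triple. Remove those values from Kira, Grace, Priya.
Grace's domain is down to {14}, so Grace = 14.
Priya must be 8 (only option left).
No further eliminations apply; Bob can still be any of 6, 10, 12.

6, 10, 12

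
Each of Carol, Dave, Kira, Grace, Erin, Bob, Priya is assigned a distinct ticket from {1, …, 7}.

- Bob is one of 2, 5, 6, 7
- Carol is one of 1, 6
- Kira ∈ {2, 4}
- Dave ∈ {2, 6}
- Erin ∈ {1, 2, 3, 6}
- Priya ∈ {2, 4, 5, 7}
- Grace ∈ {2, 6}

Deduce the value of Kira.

The 7 variables together cover exactly {1, 2, 3, 4, 5, 6, 7} — 7 values for 7 variables — and 3 appears only in Erin's list, so Erin = 3.
Among the 6 still-open variables, 1 fits only Carol (and all 6 values in {1, 2, 4, 5, 6, 7} must be used), so Carol = 1.
The 2 variables Dave and Grace are confined to {2, 6}, which locks those values in; drop them from Kira, Bob, Priya.
So Kira = 4.

4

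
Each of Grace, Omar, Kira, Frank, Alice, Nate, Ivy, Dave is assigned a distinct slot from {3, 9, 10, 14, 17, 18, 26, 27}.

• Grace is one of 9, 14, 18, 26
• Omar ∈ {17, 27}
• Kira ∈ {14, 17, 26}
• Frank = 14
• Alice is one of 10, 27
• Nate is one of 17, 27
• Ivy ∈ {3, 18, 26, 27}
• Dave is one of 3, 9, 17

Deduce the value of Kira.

26

Frank must be 14 (only option left). Strike 14 from Grace, Kira.
The 7 still-open variables together cover exactly {3, 9, 10, 17, 18, 26, 27} — 7 values for 7 variables — and 10 appears only in Alice's list, so Alice = 10.
Omar and Nate share exactly the 2 values {17, 27}; by pigeonhole those values go to them, so strike 17, 27 from Kira, Ivy, Dave.
So Kira = 26.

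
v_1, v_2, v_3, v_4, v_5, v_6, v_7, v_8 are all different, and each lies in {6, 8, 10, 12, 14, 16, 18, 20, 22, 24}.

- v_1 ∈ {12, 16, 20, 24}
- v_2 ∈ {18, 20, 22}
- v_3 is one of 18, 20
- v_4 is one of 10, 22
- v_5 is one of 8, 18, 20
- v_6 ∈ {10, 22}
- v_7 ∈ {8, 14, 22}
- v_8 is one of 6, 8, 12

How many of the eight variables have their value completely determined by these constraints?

2

The 2 variables v_4 and v_6 are confined to {10, 22}, which locks those values in; drop them from v_2, v_7.
v_2 and v_3 between them cover only {18, 20} — a naked pair. Remove those values from v_1, v_5.
That leaves v_5 = 8. So v_7, v_8 can't be 8.
v_7's domain is down to {14}, so v_7 = 14.
Determined: v_5=8, v_7=14. The other variables each still have more than one consistent value. That makes 2.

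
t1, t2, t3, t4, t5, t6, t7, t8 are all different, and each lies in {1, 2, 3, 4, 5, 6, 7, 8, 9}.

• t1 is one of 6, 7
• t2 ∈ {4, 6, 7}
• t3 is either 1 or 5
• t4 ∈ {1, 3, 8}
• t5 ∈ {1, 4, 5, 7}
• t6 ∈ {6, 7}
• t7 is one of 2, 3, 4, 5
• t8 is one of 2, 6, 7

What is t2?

The 8 variables draw from only 8 values {1, 2, 3, 4, 5, 6, 7, 8}, so each is used; only t4 can be 8, hence t4 = 8.
The 7 still-open variables draw from only 7 values {1, 2, 3, 4, 5, 6, 7}, so each is used; only t7 can be 3, hence t7 = 3.
The 6 still-open variables draw from only 6 values {1, 2, 4, 5, 6, 7}, so each is used; only t8 can be 2, hence t8 = 2.
t1 and t6 share exactly the 2 values {6, 7}; by pigeonhole those values go to them, so strike 6, 7 from t2, t5.
So t2 = 4.

4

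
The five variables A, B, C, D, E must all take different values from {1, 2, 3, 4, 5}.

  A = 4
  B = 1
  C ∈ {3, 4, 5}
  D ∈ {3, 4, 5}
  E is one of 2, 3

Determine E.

2

A's domain is down to {4}, so A = 4. Eliminate 4 elsewhere: C, D.
B must be 1 (only option left).
Among the 3 still-open variables, 2 fits only E (and all 3 values in {2, 3, 5} must be used), so E = 2.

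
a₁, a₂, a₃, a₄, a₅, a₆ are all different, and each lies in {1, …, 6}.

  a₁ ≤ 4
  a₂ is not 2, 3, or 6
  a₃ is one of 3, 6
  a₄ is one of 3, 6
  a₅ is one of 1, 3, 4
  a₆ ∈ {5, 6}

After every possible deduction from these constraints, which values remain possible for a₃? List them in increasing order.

Among the 6 variables, 2 fits only a₁ (and all 6 values in {1, 2, 3, 4, 5, 6} must be used), so a₁ = 2.
a₃ and a₄ share exactly the 2 values {3, 6}; by pigeonhole those values go to them, so strike 3, 6 from a₅, a₆.
a₆ must be 5 (only option left). Remove 5 from a₂.
No further eliminations apply; a₃ can still be any of 3, 6.

3, 6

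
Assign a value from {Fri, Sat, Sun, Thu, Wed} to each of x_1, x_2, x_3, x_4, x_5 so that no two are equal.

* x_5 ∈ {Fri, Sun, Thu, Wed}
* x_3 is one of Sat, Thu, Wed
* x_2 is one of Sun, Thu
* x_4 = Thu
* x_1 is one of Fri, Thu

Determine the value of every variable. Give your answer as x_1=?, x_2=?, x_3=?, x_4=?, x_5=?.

x_1=Fri, x_2=Sun, x_3=Sat, x_4=Thu, x_5=Wed

x_4's domain is down to {Thu}, so x_4 = Thu. Strike Thu from x_1, x_2, x_3, x_5.
x_1 must be Fri (only option left). Strike Fri from x_5.
x_2 has just one choice, so x_2 = Sun. Eliminate Sun elsewhere: x_5.
x_5 has just one choice, so x_5 = Wed. Eliminate Wed elsewhere: x_3.
x_3 has just one choice, so x_3 = Sat.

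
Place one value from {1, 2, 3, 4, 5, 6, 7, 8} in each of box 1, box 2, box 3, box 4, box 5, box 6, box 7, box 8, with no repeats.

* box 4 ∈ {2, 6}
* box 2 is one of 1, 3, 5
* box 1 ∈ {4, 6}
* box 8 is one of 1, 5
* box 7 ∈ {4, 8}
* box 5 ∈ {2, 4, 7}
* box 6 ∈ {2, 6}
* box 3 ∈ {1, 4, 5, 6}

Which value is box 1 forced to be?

4

The 8 variables draw from only 8 values {1, 2, 3, 4, 5, 6, 7, 8}, so each is used; only box 2 can be 3, hence box 2 = 3.
The 7 still-open variables draw from only 7 values {1, 2, 4, 5, 6, 7, 8}, so each is used; only box 5 can be 7, hence box 5 = 7.
Among the 6 still-open variables, 8 fits only box 7 (and all 6 values in {1, 2, 4, 5, 6, 8} must be used), so box 7 = 8.
box 4 and box 6 between them cover only {2, 6} — a naked pair. Remove those values from box 1, box 3.
So box 1 = 4.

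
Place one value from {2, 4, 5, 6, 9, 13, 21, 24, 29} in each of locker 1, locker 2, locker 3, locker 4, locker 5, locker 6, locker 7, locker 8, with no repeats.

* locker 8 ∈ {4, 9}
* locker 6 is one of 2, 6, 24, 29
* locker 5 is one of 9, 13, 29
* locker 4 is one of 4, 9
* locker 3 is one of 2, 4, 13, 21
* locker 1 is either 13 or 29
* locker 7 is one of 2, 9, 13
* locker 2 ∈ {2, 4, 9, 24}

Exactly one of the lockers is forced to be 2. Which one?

locker 7

The 8 variables draw from only 8 values {2, 4, 6, 9, 13, 21, 24, 29}, so each is used; only locker 6 can be 6, hence locker 6 = 6.
Among the 7 still-open variables, 21 fits only locker 3 (and all 7 values in {2, 4, 9, 13, 21, 24, 29} must be used), so locker 3 = 21.
Among the 6 still-open variables, 24 fits only locker 2 (and all 6 values in {2, 4, 9, 13, 24, 29} must be used), so locker 2 = 24.
The 5 still-open variables draw from only 5 values {2, 4, 9, 13, 29}, so each is used; only locker 7 can be 2, hence locker 7 = 2.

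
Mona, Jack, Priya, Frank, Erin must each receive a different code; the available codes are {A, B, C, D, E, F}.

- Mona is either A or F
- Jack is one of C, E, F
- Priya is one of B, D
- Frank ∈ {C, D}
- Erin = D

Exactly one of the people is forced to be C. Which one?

Erin must be D (only option left). So Priya, Frank can't be D.
So C goes to Frank.

Frank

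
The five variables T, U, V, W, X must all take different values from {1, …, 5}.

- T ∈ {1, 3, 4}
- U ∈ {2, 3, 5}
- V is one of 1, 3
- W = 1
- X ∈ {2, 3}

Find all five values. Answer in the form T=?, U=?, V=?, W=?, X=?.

T=4, U=5, V=3, W=1, X=2

W has just one choice, so W = 1. Strike 1 from T, V.
V's domain is down to {3}, so V = 3. Strike 3 from T, U, X.
X must be 2 (only option left). Remove 2 from U.
T must be 4 (only option left).
U has just one choice, so U = 5.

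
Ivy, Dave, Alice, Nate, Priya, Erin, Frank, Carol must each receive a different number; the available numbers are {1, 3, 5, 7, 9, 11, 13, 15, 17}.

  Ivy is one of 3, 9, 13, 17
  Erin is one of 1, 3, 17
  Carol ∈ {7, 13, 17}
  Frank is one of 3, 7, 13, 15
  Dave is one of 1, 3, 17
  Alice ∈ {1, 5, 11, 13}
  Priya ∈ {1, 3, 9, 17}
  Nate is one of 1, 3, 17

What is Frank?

15

The 3 variables Dave, Nate, Erin are confined to {1, 3, 17}, which locks those values in; drop them from Ivy, Alice, Priya, Frank, Carol.
That leaves Priya = 9. Eliminate 9 elsewhere: Ivy.
Ivy's domain is down to {13}, so Ivy = 13. Remove 13 from Alice, Frank, Carol.
Carol's domain is down to {7}, so Carol = 7. Remove 7 from Frank.
So Frank = 15.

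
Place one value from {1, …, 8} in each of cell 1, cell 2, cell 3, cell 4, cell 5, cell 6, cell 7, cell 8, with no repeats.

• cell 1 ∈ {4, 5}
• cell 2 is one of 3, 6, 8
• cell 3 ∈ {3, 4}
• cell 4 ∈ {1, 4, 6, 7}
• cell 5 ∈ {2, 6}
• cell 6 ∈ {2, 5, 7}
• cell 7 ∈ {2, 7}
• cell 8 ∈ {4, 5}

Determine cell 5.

The 8 variables together cover exactly {1, 2, 3, 4, 5, 6, 7, 8} — 8 values for 8 variables — and 1 appears only in cell 4's list, so cell 4 = 1.
Among the 7 still-open variables, 8 fits only cell 2 (and all 7 values in {2, 3, 4, 5, 6, 7, 8} must be used), so cell 2 = 8.
The 6 still-open variables together cover exactly {2, 3, 4, 5, 6, 7} — 6 values for 6 variables — and 3 appears only in cell 3's list, so cell 3 = 3.
Among the 5 still-open variables, 6 fits only cell 5 (and all 5 values in {2, 4, 5, 6, 7} must be used), so cell 5 = 6.

6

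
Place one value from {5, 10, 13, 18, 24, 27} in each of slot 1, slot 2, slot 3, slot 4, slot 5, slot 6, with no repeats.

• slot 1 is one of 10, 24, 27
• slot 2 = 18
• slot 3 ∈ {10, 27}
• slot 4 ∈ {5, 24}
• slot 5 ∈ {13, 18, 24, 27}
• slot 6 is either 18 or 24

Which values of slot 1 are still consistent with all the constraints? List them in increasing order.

slot 2 must be 18 (only option left). Eliminate 18 elsewhere: slot 5, slot 6.
slot 6 has just one choice, so slot 6 = 24. Remove 24 from slot 1, slot 4, slot 5.
slot 4's domain is down to {5}, so slot 4 = 5.
Among the 3 still-open variables, 13 fits only slot 5 (and all 3 values in {10, 13, 27} must be used), so slot 5 = 13.
No further eliminations apply; slot 1 can still be any of 10, 27.

10, 27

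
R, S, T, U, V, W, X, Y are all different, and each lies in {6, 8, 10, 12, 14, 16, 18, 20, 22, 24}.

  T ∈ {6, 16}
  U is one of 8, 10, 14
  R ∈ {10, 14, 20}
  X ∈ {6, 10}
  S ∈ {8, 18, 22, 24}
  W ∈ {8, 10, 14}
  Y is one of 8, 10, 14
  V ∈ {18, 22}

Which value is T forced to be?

16

U, W, Y share exactly the 3 values {8, 10, 14}; by pigeonhole those values go to them, so strike 8, 10, 14 from R, S, X.
R has just one choice, so R = 20.
X has just one choice, so X = 6. Remove 6 from T.
So T = 16.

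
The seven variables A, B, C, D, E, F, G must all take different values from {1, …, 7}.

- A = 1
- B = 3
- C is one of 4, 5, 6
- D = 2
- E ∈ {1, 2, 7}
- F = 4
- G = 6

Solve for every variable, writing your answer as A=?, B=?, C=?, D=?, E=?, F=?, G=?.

A's domain is down to {1}, so A = 1. So E can't be 1.
B has just one choice, so B = 3.
D's domain is down to {2}, so D = 2. Eliminate 2 elsewhere: E.
E's domain is down to {7}, so E = 7.
F's domain is down to {4}, so F = 4. Eliminate 4 elsewhere: C.
G's domain is down to {6}, so G = 6. Eliminate 6 elsewhere: C.
That leaves C = 5.

A=1, B=3, C=5, D=2, E=7, F=4, G=6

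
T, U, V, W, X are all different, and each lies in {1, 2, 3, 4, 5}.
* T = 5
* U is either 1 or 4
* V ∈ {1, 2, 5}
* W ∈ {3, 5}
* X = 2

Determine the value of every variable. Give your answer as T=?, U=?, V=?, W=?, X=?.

T=5, U=4, V=1, W=3, X=2

T has just one choice, so T = 5. Eliminate 5 elsewhere: V, W.
W must be 3 (only option left).
X's domain is down to {2}, so X = 2. Remove 2 from V.
V's domain is down to {1}, so V = 1. Strike 1 from U.
U's domain is down to {4}, so U = 4.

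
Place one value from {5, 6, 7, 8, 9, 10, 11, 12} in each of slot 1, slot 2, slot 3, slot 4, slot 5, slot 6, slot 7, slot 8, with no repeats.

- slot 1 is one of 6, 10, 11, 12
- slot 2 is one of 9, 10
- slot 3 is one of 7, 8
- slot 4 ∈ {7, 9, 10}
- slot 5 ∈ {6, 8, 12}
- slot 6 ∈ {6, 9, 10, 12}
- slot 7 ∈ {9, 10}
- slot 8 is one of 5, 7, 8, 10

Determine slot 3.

8

The 8 variables together cover exactly {5, 6, 7, 8, 9, 10, 11, 12} — 8 values for 8 variables — and 5 appears only in slot 8's list, so slot 8 = 5.
The 7 still-open variables together cover exactly {6, 7, 8, 9, 10, 11, 12} — 7 values for 7 variables — and 11 appears only in slot 1's list, so slot 1 = 11.
The 2 variables slot 2 and slot 7 are confined to {9, 10}, which locks those values in; drop them from slot 4, slot 6.
slot 4's domain is down to {7}, so slot 4 = 7. Strike 7 from slot 3.
So slot 3 = 8.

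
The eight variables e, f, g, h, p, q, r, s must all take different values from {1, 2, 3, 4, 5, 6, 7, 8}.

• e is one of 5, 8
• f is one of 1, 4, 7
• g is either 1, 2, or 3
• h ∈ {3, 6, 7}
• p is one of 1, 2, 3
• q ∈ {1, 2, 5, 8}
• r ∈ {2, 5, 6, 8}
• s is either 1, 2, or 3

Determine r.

Among the 8 variables, 4 fits only f (and all 8 values in {1, 2, 3, 4, 5, 6, 7, 8} must be used), so f = 4.
The 7 still-open variables draw from only 7 values {1, 2, 3, 5, 6, 7, 8}, so each is used; only h can be 7, hence h = 7.
The 6 still-open variables together cover exactly {1, 2, 3, 5, 6, 8} — 6 values for 6 variables — and 6 appears only in r's list, so r = 6.

6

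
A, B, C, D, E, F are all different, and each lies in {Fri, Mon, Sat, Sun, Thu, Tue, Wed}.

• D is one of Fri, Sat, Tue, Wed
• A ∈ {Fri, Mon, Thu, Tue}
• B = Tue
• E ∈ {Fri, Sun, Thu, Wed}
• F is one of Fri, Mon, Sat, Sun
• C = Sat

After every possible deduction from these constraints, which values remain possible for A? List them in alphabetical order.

B must be Tue (only option left). So A, D can't be Tue.
C has just one choice, so C = Sat. So D, F can't be Sat.
No further eliminations apply; A can still be any of Fri, Mon, Thu.

Fri, Mon, Thu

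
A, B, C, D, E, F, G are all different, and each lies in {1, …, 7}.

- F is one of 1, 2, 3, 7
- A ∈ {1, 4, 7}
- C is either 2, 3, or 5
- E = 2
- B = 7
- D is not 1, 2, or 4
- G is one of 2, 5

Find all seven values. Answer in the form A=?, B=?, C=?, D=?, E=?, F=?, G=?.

B has just one choice, so B = 7. Eliminate 7 elsewhere: A, D, F.
That leaves E = 2. So C, F, G can't be 2.
That leaves G = 5. Remove 5 from C, D.
C's domain is down to {3}, so C = 3. Eliminate 3 elsewhere: D, F.
D's domain is down to {6}, so D = 6.
F must be 1 (only option left). Strike 1 from A.
A has just one choice, so A = 4.

A=4, B=7, C=3, D=6, E=2, F=1, G=5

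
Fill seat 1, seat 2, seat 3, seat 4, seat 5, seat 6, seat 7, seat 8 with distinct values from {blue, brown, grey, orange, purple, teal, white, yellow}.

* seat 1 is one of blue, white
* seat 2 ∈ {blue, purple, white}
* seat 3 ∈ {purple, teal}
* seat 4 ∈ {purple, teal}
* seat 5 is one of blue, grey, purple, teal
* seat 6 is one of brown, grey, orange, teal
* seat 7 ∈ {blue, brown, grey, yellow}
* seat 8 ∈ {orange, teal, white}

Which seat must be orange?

seat 8

Among the 8 variables, yellow fits only seat 7 (and all 8 values in {blue, brown, grey, orange, purple, teal, white, yellow} must be used), so seat 7 = yellow.
The 7 still-open variables draw from only 7 values {blue, brown, grey, orange, purple, teal, white}, so each is used; only seat 6 can be brown, hence seat 6 = brown.
The 6 still-open variables together cover exactly {blue, grey, orange, purple, teal, white} — 6 values for 6 variables — and grey appears only in seat 5's list, so seat 5 = grey.
The 5 still-open variables together cover exactly {blue, orange, purple, teal, white} — 5 values for 5 variables — and orange appears only in seat 8's list, so seat 8 = orange.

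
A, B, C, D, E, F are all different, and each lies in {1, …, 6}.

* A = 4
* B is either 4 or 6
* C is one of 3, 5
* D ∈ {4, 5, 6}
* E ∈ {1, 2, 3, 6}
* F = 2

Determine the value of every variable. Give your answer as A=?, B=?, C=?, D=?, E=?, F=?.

A's domain is down to {4}, so A = 4. Strike 4 from B, D.
B must be 6 (only option left). So D, E can't be 6.
D has just one choice, so D = 5. Eliminate 5 elsewhere: C.
F's domain is down to {2}, so F = 2. Strike 2 from E.
C has just one choice, so C = 3. Eliminate 3 elsewhere: E.
E has just one choice, so E = 1.

A=4, B=6, C=3, D=5, E=1, F=2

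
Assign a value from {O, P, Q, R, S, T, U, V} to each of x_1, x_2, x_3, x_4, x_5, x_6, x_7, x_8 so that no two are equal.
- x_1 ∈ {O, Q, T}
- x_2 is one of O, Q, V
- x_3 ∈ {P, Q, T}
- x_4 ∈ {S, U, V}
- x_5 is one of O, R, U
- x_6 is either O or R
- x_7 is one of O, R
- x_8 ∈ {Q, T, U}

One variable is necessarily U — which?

Among the 8 variables, P fits only x_3 (and all 8 values in {O, P, Q, R, S, T, U, V} must be used), so x_3 = P.
Among the 7 still-open variables, S fits only x_4 (and all 7 values in {O, Q, R, S, T, U, V} must be used), so x_4 = S.
The 6 still-open variables together cover exactly {O, Q, R, T, U, V} — 6 values for 6 variables — and V appears only in x_2's list, so x_2 = V.
The 2 variables x_6 and x_7 are confined to {O, R}, which locks those values in; drop them from x_1, x_5.
So U goes to x_5.

x_5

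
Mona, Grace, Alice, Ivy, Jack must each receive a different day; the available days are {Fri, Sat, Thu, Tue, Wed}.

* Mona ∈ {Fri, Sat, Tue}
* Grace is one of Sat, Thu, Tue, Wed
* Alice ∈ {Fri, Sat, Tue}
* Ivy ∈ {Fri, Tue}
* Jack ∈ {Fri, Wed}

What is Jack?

Wed

The 5 variables together cover exactly {Fri, Sat, Thu, Tue, Wed} — 5 values for 5 variables — and Thu appears only in Grace's list, so Grace = Thu.
The 4 still-open variables together cover exactly {Fri, Sat, Tue, Wed} — 4 values for 4 variables — and Wed appears only in Jack's list, so Jack = Wed.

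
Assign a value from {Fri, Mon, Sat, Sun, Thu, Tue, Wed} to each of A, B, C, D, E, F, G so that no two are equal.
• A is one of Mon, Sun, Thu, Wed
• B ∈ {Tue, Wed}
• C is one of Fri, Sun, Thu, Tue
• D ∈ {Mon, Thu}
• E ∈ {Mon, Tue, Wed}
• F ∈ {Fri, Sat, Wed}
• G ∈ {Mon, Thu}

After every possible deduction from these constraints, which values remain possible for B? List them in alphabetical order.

Tue, Wed

Among the 7 variables, Sat fits only F (and all 7 values in {Fri, Mon, Sat, Sun, Thu, Tue, Wed} must be used), so F = Sat.
Among the 6 still-open variables, Fri fits only C (and all 6 values in {Fri, Mon, Sun, Thu, Tue, Wed} must be used), so C = Fri.
The 5 still-open variables draw from only 5 values {Mon, Sun, Thu, Tue, Wed}, so each is used; only A can be Sun, hence A = Sun.
D and G share exactly the 2 values {Mon, Thu}; by pigeonhole those values go to them, so strike Mon, Thu from E.
No further eliminations apply; B can still be any of Tue, Wed.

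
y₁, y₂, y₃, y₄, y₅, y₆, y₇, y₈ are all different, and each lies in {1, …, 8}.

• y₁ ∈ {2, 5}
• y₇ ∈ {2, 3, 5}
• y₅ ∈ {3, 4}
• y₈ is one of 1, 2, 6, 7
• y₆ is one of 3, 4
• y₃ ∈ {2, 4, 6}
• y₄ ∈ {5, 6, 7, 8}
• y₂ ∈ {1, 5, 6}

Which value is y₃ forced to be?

6

The 8 variables draw from only 8 values {1, 2, 3, 4, 5, 6, 7, 8}, so each is used; only y₄ can be 8, hence y₄ = 8.
Among the 7 still-open variables, 7 fits only y₈ (and all 7 values in {1, 2, 3, 4, 5, 6, 7} must be used), so y₈ = 7.
The 6 still-open variables together cover exactly {1, 2, 3, 4, 5, 6} — 6 values for 6 variables — and 1 appears only in y₂'s list, so y₂ = 1.
The 5 still-open variables draw from only 5 values {2, 3, 4, 5, 6}, so each is used; only y₃ can be 6, hence y₃ = 6.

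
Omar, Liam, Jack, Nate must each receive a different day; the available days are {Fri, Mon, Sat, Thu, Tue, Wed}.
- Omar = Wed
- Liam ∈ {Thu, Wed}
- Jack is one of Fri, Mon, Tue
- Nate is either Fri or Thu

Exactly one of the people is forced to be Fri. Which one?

Omar must be Wed (only option left). Eliminate Wed elsewhere: Liam.
Liam must be Thu (only option left). Eliminate Thu elsewhere: Nate.
So Fri goes to Nate.

Nate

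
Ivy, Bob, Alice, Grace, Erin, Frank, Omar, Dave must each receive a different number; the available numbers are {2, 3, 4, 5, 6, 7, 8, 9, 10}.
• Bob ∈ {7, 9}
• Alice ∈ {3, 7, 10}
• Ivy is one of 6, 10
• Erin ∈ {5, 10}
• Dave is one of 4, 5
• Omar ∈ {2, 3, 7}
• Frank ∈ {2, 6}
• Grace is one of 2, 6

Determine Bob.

The 8 variables draw from only 8 values {2, 3, 4, 5, 6, 7, 9, 10}, so each is used; only Dave can be 4, hence Dave = 4.
The 7 still-open variables together cover exactly {2, 3, 5, 6, 7, 9, 10} — 7 values for 7 variables — and 5 appears only in Erin's list, so Erin = 5.
Among the 6 still-open variables, 9 fits only Bob (and all 6 values in {2, 3, 6, 7, 9, 10} must be used), so Bob = 9.

9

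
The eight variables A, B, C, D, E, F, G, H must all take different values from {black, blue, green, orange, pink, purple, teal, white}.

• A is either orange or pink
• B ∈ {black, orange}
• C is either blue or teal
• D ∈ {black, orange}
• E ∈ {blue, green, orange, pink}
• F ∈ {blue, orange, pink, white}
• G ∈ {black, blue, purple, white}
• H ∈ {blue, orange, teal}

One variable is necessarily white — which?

F

The 8 variables together cover exactly {black, blue, green, orange, pink, purple, teal, white} — 8 values for 8 variables — and green appears only in E's list, so E = green.
The 7 still-open variables together cover exactly {black, blue, orange, pink, purple, teal, white} — 7 values for 7 variables — and purple appears only in G's list, so G = purple.
Among the 6 still-open variables, white fits only F (and all 6 values in {black, blue, orange, pink, teal, white} must be used), so F = white.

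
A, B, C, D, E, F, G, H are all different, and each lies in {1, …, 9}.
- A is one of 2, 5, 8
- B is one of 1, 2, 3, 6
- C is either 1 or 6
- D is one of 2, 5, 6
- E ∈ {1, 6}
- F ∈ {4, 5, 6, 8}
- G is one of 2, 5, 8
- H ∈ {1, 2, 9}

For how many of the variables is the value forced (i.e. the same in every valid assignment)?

3

The 8 variables together cover exactly {1, 2, 3, 4, 5, 6, 8, 9} — 8 values for 8 variables — and 3 appears only in B's list, so B = 3.
The 7 still-open variables together cover exactly {1, 2, 4, 5, 6, 8, 9} — 7 values for 7 variables — and 4 appears only in F's list, so F = 4.
Among the 6 still-open variables, 9 fits only H (and all 6 values in {1, 2, 5, 6, 8, 9} must be used), so H = 9.
The 2 variables C and E are confined to {1, 6}, which locks those values in; drop them from D.
Determined: B=3, F=4, H=9. The other variables each still have more than one consistent value. That makes 3.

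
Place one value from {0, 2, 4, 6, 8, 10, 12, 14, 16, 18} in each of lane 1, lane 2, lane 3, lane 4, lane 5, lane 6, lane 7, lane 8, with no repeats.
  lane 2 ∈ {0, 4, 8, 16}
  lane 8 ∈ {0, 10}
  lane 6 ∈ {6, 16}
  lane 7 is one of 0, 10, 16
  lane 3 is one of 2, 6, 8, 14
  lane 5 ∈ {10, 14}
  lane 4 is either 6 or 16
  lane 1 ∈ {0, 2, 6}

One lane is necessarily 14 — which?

Among the 8 variables, 4 fits only lane 2 (and all 8 values in {0, 2, 4, 6, 8, 10, 14, 16} must be used), so lane 2 = 4.
The 7 still-open variables together cover exactly {0, 2, 6, 8, 10, 14, 16} — 7 values for 7 variables — and 8 appears only in lane 3's list, so lane 3 = 8.
The 6 still-open variables together cover exactly {0, 2, 6, 10, 14, 16} — 6 values for 6 variables — and 2 appears only in lane 1's list, so lane 1 = 2.
The 5 still-open variables together cover exactly {0, 6, 10, 14, 16} — 5 values for 5 variables — and 14 appears only in lane 5's list, so lane 5 = 14.

lane 5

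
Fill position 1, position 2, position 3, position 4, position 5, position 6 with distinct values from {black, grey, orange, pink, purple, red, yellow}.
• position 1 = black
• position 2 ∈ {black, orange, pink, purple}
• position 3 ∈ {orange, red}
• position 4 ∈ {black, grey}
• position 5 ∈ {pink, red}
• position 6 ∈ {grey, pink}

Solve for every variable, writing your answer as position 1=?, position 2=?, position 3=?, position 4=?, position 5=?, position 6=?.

position 1=black, position 2=purple, position 3=orange, position 4=grey, position 5=red, position 6=pink

position 1 has just one choice, so position 1 = black. Strike black from position 2, position 4.
position 4 has just one choice, so position 4 = grey. So position 6 can't be grey.
That leaves position 6 = pink. So position 2, position 5 can't be pink.
position 5's domain is down to {red}, so position 5 = red. Eliminate red elsewhere: position 3.
position 3 has just one choice, so position 3 = orange. Remove orange from position 2.
position 2 must be purple (only option left).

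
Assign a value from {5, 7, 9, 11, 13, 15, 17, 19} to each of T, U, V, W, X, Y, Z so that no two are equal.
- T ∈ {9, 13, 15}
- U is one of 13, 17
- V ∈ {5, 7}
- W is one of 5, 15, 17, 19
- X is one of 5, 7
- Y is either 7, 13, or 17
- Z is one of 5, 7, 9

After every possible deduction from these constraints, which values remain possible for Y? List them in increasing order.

The 7 variables together cover exactly {5, 7, 9, 13, 15, 17, 19} — 7 values for 7 variables — and 19 appears only in W's list, so W = 19.
The 6 still-open variables draw from only 6 values {5, 7, 9, 13, 15, 17}, so each is used; only T can be 15, hence T = 15.
The 5 still-open variables together cover exactly {5, 7, 9, 13, 17} — 5 values for 5 variables — and 9 appears only in Z's list, so Z = 9.
V and X share exactly the 2 values {5, 7}; by pigeonhole those values go to them, so strike 5, 7 from Y.
No further eliminations apply; Y can still be any of 13, 17.

13, 17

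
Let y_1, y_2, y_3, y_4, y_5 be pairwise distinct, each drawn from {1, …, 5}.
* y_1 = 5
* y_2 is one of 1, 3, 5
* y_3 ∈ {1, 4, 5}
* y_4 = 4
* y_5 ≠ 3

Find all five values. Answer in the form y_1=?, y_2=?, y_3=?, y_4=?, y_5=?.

y_1 has just one choice, so y_1 = 5. Eliminate 5 elsewhere: y_2, y_3, y_5.
That leaves y_4 = 4. Strike 4 from y_3, y_5.
y_3's domain is down to {1}, so y_3 = 1. Strike 1 from y_2, y_5.
That leaves y_5 = 2.
y_2's domain is down to {3}, so y_2 = 3.

y_1=5, y_2=3, y_3=1, y_4=4, y_5=2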